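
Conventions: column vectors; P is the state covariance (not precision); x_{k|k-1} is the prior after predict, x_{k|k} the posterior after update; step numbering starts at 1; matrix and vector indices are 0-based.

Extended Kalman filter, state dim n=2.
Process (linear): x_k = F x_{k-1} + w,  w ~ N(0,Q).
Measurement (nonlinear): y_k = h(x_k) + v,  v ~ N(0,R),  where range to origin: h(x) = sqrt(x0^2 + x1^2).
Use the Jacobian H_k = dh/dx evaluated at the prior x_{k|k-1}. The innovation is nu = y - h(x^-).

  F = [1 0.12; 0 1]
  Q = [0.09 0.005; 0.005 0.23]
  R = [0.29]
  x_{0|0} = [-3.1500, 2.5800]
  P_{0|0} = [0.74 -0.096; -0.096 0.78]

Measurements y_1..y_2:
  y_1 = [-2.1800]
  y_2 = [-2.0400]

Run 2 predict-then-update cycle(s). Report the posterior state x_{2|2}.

x_post = [1.0377, 1.3750]

step 1: x^-=[-2.8404, 2.5800]  P^-=[0.8182 0.0026; 0.0026 1.0100]  H_jac=[-0.7402 0.6724]  S=[1.1923]  K=[-0.5065; 0.5679]  nu=[-6.0172]  x^+=[0.2073, -0.8374]  P^+=[0.5123 0.3456; 0.3456 0.6254]
step 2: x^-=[0.1068, -0.8374]  P^-=[0.6943 0.4256; 0.4256 0.8554]  H_jac=[0.1265 -0.9920]  S=[1.0360]  K=[-0.3228; -0.7671]  nu=[-2.8842]  x^+=[1.0377, 1.3750]  P^+=[0.5863 0.1691; 0.1691 0.2458]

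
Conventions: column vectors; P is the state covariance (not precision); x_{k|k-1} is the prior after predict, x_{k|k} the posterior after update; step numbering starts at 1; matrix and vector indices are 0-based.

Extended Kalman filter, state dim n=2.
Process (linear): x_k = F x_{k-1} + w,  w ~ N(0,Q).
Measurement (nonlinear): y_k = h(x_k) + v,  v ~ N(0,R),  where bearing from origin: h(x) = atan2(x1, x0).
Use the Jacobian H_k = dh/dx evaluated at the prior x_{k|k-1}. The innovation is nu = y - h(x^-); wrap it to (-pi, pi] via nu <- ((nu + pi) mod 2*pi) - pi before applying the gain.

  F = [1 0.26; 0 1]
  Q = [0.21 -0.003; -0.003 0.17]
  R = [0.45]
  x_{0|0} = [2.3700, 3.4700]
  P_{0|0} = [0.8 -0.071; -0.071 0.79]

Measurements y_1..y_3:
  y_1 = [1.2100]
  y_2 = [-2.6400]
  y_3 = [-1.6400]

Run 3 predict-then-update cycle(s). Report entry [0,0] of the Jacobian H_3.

H_jac[0,0] = -0.1102

step 1: x^-=[3.2722, 3.4700]  P^-=[1.0265 0.1314; 0.1314 0.9600]  H_jac=[-0.1525 0.1438]  S=[0.4880]  K=[-0.2821; 0.2419]  nu=[0.3953]  x^+=[3.1607, 3.5656]  P^+=[0.9876 0.1647; 0.1647 0.9314]
step 2: x^-=[4.0877, 3.5656]  P^-=[1.3463 0.4039; 0.4039 1.1014]  H_jac=[-0.1212 0.1389]  S=[0.4774]  K=[-0.2242; 0.2180]  nu=[2.9259]  x^+=[3.4318, 4.2035]  P^+=[1.3223 0.4272; 0.4272 1.0788]
step 3: x^-=[4.5247, 4.2035]  P^-=[1.8273 0.7047; 0.7047 1.2488]  H_jac=[-0.1102 0.1186]  S=[0.4713]  K=[-0.2499; 0.1495]  nu=[-2.3886]  x^+=[5.1216, 3.8463]  P^+=[1.7979 0.7223; 0.7223 1.2382]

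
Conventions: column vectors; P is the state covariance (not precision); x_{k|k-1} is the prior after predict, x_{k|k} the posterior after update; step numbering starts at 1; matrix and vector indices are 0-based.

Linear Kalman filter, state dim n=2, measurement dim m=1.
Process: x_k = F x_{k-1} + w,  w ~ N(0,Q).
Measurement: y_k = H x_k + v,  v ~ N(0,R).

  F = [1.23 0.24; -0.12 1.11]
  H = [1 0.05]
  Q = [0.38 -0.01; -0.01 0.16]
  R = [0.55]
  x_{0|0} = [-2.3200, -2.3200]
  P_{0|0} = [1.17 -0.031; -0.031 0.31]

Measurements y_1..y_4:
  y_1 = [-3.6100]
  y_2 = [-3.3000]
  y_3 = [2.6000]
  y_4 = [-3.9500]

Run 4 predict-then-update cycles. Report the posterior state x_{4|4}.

step 1: x^-=[-3.4104, -2.2968]  P^-=[2.1496 -0.1415; -0.1415 0.5671]  S=[2.6869]  K=[0.7974; -0.0421]  nu=[-0.0848]  x^+=[-3.4780, -2.2932]  P^+=[0.4411 -0.0513; -0.0513 0.5623]
step 2: x^-=[-4.8283, -2.1281]  P^-=[1.0495 0.0061; 0.0061 0.8728]  S=[1.6023]  K=[0.6552; 0.0311]  nu=[1.6347]  x^+=[-3.7573, -2.0773]  P^+=[0.3617 -0.0265; -0.0265 0.8713]
step 3: x^-=[-5.1200, -1.8550]  P^-=[0.9617 0.1333; 0.1333 1.2457]  S=[1.5282]  K=[0.6337; 0.1280]  nu=[7.8127]  x^+=[-0.1691, -0.8549]  P^+=[0.3481 0.0094; 0.0094 1.2207]
step 4: x^-=[-0.4131, -0.9286]  P^-=[0.9824 0.2763; 0.2763 1.6665]  S=[1.5642]  K=[0.6369; 0.2299]  nu=[-3.4904]  x^+=[-2.6362, -1.7312]  P^+=[0.3479 0.0473; 0.0473 1.5838]

x_post = [-2.6362, -1.7312]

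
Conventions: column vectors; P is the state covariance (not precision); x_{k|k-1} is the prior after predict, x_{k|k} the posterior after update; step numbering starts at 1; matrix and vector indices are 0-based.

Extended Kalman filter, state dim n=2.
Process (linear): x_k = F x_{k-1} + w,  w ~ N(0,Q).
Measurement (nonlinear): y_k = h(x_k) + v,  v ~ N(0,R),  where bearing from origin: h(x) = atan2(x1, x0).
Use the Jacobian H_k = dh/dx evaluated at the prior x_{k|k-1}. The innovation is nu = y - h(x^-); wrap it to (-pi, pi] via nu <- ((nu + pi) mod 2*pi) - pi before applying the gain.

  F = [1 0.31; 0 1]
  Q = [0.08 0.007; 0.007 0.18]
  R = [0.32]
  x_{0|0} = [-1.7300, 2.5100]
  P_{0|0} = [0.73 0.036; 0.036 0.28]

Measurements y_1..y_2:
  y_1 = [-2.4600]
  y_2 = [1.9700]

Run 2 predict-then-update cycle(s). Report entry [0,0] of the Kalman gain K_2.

K[0,0] = -0.6192

step 1: x^-=[-0.9519, 2.5100]  P^-=[0.8592 0.1298; 0.1298 0.4600]  H_jac=[-0.3483 -0.1321]  S=[0.4442]  K=[-0.7123; -0.2386]  nu=[1.8899]  x^+=[-2.2981, 2.0591]  P^+=[0.6338 0.0543; 0.0543 0.4347]
step 2: x^-=[-1.6598, 2.0591]  P^-=[0.7893 0.1961; 0.1961 0.6147]  H_jac=[-0.2944 -0.2373]  S=[0.4504]  K=[-0.6192; -0.4520]  nu=[-0.2792]  x^+=[-1.4869, 2.1853]  P^+=[0.6166 0.0700; 0.0700 0.5227]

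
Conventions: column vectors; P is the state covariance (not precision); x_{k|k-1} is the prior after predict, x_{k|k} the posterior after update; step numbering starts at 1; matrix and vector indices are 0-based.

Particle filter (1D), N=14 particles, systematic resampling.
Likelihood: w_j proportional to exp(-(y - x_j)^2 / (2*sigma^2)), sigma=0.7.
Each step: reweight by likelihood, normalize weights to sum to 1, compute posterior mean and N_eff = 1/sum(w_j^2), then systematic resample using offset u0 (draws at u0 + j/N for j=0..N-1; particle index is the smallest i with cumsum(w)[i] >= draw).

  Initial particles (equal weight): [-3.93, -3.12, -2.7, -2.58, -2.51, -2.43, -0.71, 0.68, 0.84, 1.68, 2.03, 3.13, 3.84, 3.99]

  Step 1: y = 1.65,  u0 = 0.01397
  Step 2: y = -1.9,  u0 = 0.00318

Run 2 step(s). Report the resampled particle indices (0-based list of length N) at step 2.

step 1: w=[0.0000, 0.0000, 0.0000, 0.0000, 0.0000, 0.0000, 0.0012, 0.1330, 0.1779, 0.3471, 0.2998, 0.0372, 0.0026, 0.0013]  mean=1.5622  Neff=3.8305  idx=[7, 7, 8, 8, 8, 9, 9, 9, 9, 9, 10, 10, 10, 10]
step 2: w=[0.3060, 0.3060, 0.1284, 0.1284, 0.1284, 0.0006, 0.0006, 0.0006, 0.0006, 0.0006, 0.0000, 0.0000, 0.0000, 0.0000]  mean=0.7447  Neff=4.2257  idx=[0, 0, 0, 0, 0, 1, 1, 1, 1, 2, 2, 3, 3, 4]

resampled_idx = [0, 0, 0, 0, 0, 1, 1, 1, 1, 2, 2, 3, 3, 4]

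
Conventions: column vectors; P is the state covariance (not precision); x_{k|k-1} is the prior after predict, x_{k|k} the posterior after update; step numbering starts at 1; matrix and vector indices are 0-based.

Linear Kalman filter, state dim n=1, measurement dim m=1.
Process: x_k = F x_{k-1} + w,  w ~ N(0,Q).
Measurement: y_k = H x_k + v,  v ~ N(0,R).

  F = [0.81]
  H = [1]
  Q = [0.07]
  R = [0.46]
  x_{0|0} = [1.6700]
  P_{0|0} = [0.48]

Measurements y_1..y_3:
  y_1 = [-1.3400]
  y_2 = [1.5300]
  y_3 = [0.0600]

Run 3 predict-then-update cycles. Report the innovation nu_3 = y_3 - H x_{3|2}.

step 1: x^-=[1.3527]  P^-=[0.3849]  S=[0.8449]  K=[0.4556]  nu=[-2.6927]  x^+=[0.1260]  P^+=[0.2096]
step 2: x^-=[0.1020]  P^-=[0.2075]  S=[0.6675]  K=[0.3109]  nu=[1.4280]  x^+=[0.5459]  P^+=[0.1430]
step 3: x^-=[0.4422]  P^-=[0.1638]  S=[0.6238]  K=[0.2626]  nu=[-0.3822]  x^+=[0.3418]  P^+=[0.1208]

innov = [-0.3822]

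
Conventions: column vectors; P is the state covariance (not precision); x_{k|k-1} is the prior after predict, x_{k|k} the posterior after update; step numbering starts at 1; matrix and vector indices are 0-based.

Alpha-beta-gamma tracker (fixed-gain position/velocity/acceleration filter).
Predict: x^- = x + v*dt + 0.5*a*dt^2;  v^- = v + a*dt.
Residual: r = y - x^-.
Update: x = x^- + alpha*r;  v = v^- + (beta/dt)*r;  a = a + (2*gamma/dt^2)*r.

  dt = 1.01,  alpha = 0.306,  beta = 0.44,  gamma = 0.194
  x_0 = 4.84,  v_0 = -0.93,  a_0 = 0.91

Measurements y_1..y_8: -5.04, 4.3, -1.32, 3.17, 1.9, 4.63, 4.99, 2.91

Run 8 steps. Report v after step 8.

step 1: x_pred=4.3648  r=-9.4048  x^+=1.4870  v^+=-4.1081  a^+=-2.6672
step 2: x_pred=-4.0226  r=8.3226  x^+=-1.4759  v^+=-3.1762  a^+=0.4984
step 3: x_pred=-4.4297  r=3.1097  x^+=-3.4781  v^+=-1.3182  a^+=1.6811
step 4: x_pred=-3.9520  r=7.1220  x^+=-1.7727  v^+=3.4824  a^+=4.3900
step 5: x_pred=3.9837  r=-2.0837  x^+=3.3461  v^+=7.0086  a^+=3.5975
step 6: x_pred=12.2597  r=-7.6297  x^+=9.9250  v^+=7.3182  a^+=0.6955
step 7: x_pred=17.6712  r=-12.6812  x^+=13.7907  v^+=2.4962  a^+=-4.1278
step 8: x_pred=14.2065  r=-11.2965  x^+=10.7498  v^+=-6.5941  a^+=-8.4245

v_post = -6.5941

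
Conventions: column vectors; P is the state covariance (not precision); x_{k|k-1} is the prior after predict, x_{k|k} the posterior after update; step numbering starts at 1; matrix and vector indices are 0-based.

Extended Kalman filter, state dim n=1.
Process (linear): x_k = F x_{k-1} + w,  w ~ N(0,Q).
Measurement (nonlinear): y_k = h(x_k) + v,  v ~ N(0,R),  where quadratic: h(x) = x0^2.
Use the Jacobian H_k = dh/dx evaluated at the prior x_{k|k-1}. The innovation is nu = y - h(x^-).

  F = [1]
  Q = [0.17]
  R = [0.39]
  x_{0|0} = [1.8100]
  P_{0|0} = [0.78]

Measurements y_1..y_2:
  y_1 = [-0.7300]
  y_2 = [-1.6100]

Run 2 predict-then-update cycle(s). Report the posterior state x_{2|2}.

x_post = [-0.0308]

step 1: x^-=[1.8100]  P^-=[0.9500]  H_jac=[3.6200]  S=[12.8392]  K=[0.2679]  nu=[-4.0061]  x^+=[0.7370]  P^+=[0.0289]
step 2: x^-=[0.7370]  P^-=[0.1989]  H_jac=[1.4739]  S=[0.8220]  K=[0.3566]  nu=[-2.1531]  x^+=[-0.0308]  P^+=[0.0943]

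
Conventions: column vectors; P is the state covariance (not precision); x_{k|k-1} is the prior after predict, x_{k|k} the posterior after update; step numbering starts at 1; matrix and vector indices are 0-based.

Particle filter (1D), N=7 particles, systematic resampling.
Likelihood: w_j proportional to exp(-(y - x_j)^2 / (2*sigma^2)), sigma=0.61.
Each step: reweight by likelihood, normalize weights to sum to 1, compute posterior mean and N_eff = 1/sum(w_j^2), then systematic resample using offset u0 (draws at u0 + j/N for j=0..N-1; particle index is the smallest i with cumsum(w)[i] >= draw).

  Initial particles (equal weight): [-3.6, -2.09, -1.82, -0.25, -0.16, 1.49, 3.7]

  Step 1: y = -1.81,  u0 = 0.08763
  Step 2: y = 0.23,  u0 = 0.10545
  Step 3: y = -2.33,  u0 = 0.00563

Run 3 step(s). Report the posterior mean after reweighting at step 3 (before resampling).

step 1: w=[0.0068, 0.4552, 0.5057, 0.0192, 0.0130, 0.0000, 0.0000]  mean=-1.9032  Neff=2.1573  idx=[1, 1, 1, 2, 2, 2, 2]
step 2: w=[0.0444, 0.0444, 0.0444, 0.2167, 0.2167, 0.2167, 0.2167]  mean=-1.8560  Neff=5.1611  idx=[2, 3, 4, 4, 5, 6, 6]
step 3: w=[0.1795, 0.1367, 0.1367, 0.1367, 0.1367, 0.1367, 0.1367]  mean=-1.8685  Neff=6.9240  idx=[0, 0, 1, 2, 3, 4, 5]

post_mean = -1.8685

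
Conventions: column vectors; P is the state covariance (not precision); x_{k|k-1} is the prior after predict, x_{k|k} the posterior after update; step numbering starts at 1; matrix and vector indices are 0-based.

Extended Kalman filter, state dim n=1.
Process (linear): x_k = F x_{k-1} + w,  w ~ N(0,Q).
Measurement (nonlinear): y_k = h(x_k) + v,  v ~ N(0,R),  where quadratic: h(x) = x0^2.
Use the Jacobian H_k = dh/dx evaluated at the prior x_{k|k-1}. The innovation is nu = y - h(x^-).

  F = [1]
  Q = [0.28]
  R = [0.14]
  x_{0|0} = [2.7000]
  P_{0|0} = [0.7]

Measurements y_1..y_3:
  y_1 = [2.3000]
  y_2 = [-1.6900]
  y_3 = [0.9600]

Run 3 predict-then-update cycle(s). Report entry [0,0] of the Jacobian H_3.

step 1: x^-=[2.7000]  P^-=[0.9800]  H_jac=[5.4000]  S=[28.7168]  K=[0.1843]  nu=[-4.9900]  x^+=[1.7804]  P^+=[0.0048]
step 2: x^-=[1.7804]  P^-=[0.2848]  H_jac=[3.5609]  S=[3.7509]  K=[0.2703]  nu=[-4.8599]  x^+=[0.4666]  P^+=[0.0106]
step 3: x^-=[0.4666]  P^-=[0.2906]  H_jac=[0.9331]  S=[0.3930]  K=[0.6900]  nu=[0.7423]  x^+=[0.9787]  P^+=[0.1035]

H_jac[0,0] = 0.9331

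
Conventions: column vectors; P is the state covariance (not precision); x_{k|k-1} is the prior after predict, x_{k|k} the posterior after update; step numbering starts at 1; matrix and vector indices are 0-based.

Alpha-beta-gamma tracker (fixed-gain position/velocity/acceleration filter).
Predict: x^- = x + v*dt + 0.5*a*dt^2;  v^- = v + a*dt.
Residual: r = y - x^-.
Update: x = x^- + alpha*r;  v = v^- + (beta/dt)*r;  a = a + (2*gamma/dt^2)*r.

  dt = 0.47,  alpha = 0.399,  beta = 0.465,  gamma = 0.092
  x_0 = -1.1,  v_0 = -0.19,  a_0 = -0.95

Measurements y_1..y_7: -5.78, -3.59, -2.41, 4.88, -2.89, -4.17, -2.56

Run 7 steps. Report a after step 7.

a_post = -7.2863

step 1: x_pred=-1.2942  r=-4.4858  x^+=-3.0841  v^+=-5.0746  a^+=-4.6865
step 2: x_pred=-5.9867  r=2.3967  x^+=-5.0304  v^+=-4.9060  a^+=-2.6901
step 3: x_pred=-7.6334  r=5.2234  x^+=-5.5492  v^+=-1.0025  a^+=1.6607
step 4: x_pred=-5.8370  r=10.7170  x^+=-1.5609  v^+=10.3810  a^+=10.5875
step 5: x_pred=4.4875  r=-7.3775  x^+=1.5439  v^+=8.0581  a^+=4.4423
step 6: x_pred=5.8218  r=-9.9918  x^+=1.8351  v^+=0.2604  a^+=-3.8804
step 7: x_pred=1.5289  r=-4.0889  x^+=-0.1026  v^+=-5.6088  a^+=-7.2863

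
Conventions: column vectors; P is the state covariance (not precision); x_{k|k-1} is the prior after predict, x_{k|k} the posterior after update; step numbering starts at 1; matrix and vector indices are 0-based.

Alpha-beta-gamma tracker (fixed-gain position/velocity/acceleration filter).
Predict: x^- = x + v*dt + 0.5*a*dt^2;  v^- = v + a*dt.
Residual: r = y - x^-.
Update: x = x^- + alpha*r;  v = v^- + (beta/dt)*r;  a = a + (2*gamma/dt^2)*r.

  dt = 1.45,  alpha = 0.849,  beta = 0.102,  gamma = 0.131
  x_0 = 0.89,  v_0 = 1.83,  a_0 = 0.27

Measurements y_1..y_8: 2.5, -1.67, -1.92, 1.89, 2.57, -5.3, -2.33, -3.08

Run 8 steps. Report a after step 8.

a_post = 0.6801

step 1: x_pred=3.8273  r=-1.3273  x^+=2.7004  v^+=2.1281  a^+=0.1046
step 2: x_pred=5.8962  r=-7.5662  x^+=-0.5275  v^+=1.7476  a^+=-0.8383
step 3: x_pred=1.1252  r=-3.0452  x^+=-1.4602  v^+=0.3179  a^+=-1.2177
step 4: x_pred=-2.2794  r=4.1694  x^+=1.2604  v^+=-1.1545  a^+=-0.6982
step 5: x_pred=-1.1476  r=3.7176  x^+=2.0086  v^+=-1.9054  a^+=-0.2349
step 6: x_pred=-1.0011  r=-4.2989  x^+=-4.6509  v^+=-2.5484  a^+=-0.7706
step 7: x_pred=-9.1561  r=6.8261  x^+=-3.3607  v^+=-3.1856  a^+=0.0800
step 8: x_pred=-7.8957  r=4.8157  x^+=-3.8072  v^+=-2.7308  a^+=0.6801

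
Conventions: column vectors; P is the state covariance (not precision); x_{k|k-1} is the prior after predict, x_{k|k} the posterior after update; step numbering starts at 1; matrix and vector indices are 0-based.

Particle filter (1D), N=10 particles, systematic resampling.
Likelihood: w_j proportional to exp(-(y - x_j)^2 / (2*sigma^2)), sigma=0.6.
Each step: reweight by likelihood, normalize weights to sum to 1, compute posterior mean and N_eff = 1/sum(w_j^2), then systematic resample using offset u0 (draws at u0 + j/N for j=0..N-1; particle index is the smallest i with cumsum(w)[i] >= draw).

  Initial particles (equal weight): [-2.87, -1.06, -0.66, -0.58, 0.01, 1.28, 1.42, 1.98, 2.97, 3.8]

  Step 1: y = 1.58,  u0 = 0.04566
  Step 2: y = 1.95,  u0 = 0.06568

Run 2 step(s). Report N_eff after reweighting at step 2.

N_eff = 9.4009

step 1: w=[0.0000, 0.0000, 0.0003, 0.0006, 0.0118, 0.3206, 0.3506, 0.2909, 0.0248, 0.0004]  mean=1.5588  Neff=3.2150  idx=[5, 5, 5, 6, 6, 6, 6, 7, 7, 7]
step 2: w=[0.0733, 0.0733, 0.0733, 0.0926, 0.0926, 0.0926, 0.0926, 0.1366, 0.1366, 0.1366]  mean=1.6187  Neff=9.4009  idx=[0, 2, 3, 4, 5, 6, 7, 8, 9, 9]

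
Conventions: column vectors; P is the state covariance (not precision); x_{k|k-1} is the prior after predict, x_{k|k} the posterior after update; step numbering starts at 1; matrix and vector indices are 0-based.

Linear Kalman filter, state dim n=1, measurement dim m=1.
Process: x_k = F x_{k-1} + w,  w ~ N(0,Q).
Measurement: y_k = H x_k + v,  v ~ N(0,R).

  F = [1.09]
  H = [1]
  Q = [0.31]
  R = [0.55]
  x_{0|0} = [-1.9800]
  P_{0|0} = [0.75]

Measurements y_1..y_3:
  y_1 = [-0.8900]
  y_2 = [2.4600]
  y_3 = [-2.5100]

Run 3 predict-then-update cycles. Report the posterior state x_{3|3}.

x_post = [-0.9913]

step 1: x^-=[-2.1582]  P^-=[1.2011]  S=[1.7511]  K=[0.6859]  nu=[1.2682]  x^+=[-1.2883]  P^+=[0.3772]
step 2: x^-=[-1.4043]  P^-=[0.7582]  S=[1.3082]  K=[0.5796]  nu=[3.8643]  x^+=[0.8354]  P^+=[0.3188]
step 3: x^-=[0.9106]  P^-=[0.6887]  S=[1.2387]  K=[0.5560]  nu=[-3.4206]  x^+=[-0.9913]  P^+=[0.3058]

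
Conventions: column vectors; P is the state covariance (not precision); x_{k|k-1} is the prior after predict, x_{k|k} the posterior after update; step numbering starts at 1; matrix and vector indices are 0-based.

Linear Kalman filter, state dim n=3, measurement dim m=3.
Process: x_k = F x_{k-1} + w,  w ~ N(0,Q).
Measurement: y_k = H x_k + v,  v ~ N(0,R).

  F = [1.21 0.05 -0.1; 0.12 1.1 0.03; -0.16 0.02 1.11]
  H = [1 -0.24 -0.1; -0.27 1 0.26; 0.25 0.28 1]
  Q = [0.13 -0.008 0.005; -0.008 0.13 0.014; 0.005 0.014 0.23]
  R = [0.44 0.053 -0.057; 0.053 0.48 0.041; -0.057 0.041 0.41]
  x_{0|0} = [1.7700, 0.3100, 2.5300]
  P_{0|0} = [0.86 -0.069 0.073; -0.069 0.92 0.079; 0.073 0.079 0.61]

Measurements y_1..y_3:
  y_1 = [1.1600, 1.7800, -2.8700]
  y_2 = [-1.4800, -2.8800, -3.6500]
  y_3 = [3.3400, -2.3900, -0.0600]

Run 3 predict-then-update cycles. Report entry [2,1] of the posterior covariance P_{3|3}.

step 1: x^-=[1.9042, 0.6293, 2.5313]  P^-=[1.3707 0.0666 -0.1260; 0.0666 1.2437 0.1559; -0.1260 0.1559 0.9820]  S=[1.8929 -0.6317 -0.0460; -0.6317 1.9528 0.7567; -0.0460 0.7567 1.6088]  K=[0.7255 -0.0027 0.1683; 0.0950 0.6758 0.0085; -0.1457 -0.0697 0.6465]  nu=[-0.3400, 1.0067, -6.0536]  x^+=[0.6356, 1.2257, -1.4032]  P^+=[0.3381 0.1619 -0.1023; 0.1619 0.4070 -0.1286; -0.1023 -0.1286 0.3321]
step 2: x^-=[0.9707, 1.3824, -1.6347]  P^-=[0.6750 0.2905 -0.2402; 0.2905 0.6611 -0.1709; -0.2402 -0.1709 0.6776]  S=[1.0603 -0.0375 -0.1250; -0.0375 1.0242 0.2733; -0.1250 0.2733 1.0065]  K=[0.6037 0.0476 0.0718; 0.1547 0.5424 -0.0418; -0.1881 -0.0897 0.5670]  nu=[-2.2824, -3.5753, -2.6451]  x^+=[-0.7672, -0.7992, -2.3845]  P^+=[0.2922 0.1687 -0.1233; 0.1687 0.3498 -0.1438; -0.1233 -0.1438 0.3106]
step 3: x^-=[-0.7298, -1.0427, -2.5400]  P^-=[0.6135 0.2909 -0.2583; 0.2909 0.5919 -0.1944; -0.2583 -0.1944 0.6567]  S=[0.9968 -0.0045 -0.1448; -0.0045 0.9391 0.2312; -0.1448 0.2312 0.9542]  K=[0.5789 0.0523 0.0506; 0.1637 0.5063 -0.0517; -0.1980 -0.0885 0.5549]  nu=[3.5656, -0.8840, 2.9544]  x^+=[1.4377, -1.0594, -1.5281]  P^+=[0.2820 0.1671 -0.1274; 0.1671 0.3323 -0.1446; -0.1274 -0.1446 0.3075]

P_post[2,1] = -0.1446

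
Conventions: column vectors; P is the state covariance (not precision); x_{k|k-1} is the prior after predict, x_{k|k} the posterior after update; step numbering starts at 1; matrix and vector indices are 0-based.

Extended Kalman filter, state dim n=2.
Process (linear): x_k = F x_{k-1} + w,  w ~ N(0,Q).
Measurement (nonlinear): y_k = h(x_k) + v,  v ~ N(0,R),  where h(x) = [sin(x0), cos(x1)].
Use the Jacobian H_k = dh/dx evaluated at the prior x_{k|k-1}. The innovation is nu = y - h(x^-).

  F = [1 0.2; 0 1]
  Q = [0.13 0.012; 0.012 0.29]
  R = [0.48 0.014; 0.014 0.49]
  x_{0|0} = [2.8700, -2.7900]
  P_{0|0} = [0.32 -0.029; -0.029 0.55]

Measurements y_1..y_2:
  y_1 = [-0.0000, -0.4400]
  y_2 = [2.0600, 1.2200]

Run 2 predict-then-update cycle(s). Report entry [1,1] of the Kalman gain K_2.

K[1,1] = 0.6934

step 1: x^-=[2.3120, -2.7900]  P^-=[0.4604 0.0930; 0.0930 0.8400]  H_jac=[-0.6752 0.0000; 0.0000 0.3444]  S=[0.6899 -0.0076; -0.0076 0.5896]  K=[-0.4501 0.0485; -0.0856 0.4895]  nu=[-0.7377, 0.4988]  x^+=[2.6682, -2.4827]  P^+=[0.3189 0.0507; 0.0507 0.6930]
step 2: x^-=[2.1716, -2.4827]  P^-=[0.4970 0.2013; 0.2013 0.9830]  H_jac=[-0.5653 0.0000; 0.0000 0.6123]  S=[0.6388 -0.0557; -0.0557 0.8585]  K=[-0.4297 0.1157; -0.1177 0.6934]  nu=[1.2351, 2.0106]  x^+=[1.8735, -1.2338]  P^+=[0.3620 0.0828; 0.0828 0.5523]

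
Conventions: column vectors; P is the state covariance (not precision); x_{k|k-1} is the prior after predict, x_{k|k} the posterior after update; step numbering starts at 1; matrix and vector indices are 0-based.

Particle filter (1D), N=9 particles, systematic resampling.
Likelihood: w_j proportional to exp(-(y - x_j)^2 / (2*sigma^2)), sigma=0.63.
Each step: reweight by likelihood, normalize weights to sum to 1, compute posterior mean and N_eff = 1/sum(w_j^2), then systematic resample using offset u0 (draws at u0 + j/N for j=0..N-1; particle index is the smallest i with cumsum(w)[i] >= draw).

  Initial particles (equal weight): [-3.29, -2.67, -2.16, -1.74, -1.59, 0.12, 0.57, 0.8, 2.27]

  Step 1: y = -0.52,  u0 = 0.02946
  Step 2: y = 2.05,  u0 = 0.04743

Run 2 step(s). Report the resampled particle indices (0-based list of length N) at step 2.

resampled_idx = [4, 7, 7, 7, 8, 8, 8, 8, 8]

step 1: w=[0.0000, 0.0022, 0.0249, 0.1129, 0.1740, 0.4393, 0.1648, 0.0820, 0.0000]  mean=-0.3204  Neff=3.6969  idx=[3, 4, 4, 5, 5, 5, 5, 6, 7]
step 2: w=[0.0000, 0.0000, 0.0000, 0.0382, 0.0382, 0.0382, 0.0382, 0.2642, 0.5828]  mean=0.6352  Neff=2.4076  idx=[4, 7, 7, 7, 8, 8, 8, 8, 8]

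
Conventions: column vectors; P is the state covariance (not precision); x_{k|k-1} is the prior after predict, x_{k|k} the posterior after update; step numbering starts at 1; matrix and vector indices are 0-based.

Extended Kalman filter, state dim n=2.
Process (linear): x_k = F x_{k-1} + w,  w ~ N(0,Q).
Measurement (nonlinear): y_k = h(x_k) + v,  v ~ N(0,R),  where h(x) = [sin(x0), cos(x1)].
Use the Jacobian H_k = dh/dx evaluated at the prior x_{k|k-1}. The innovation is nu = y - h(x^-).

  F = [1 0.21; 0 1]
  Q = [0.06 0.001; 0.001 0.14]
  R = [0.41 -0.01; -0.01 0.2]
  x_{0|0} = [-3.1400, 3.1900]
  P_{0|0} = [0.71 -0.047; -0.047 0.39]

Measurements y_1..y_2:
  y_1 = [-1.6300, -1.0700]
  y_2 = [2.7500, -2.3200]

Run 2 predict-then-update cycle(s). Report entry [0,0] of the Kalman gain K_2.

step 1: x^-=[-2.4701, 3.1900]  P^-=[0.7675 0.0359; 0.0359 0.5300]  H_jac=[-0.7829 0.0000; 0.0000 0.0484]  S=[0.8804 -0.0114; -0.0114 0.2012]  K=[-0.6829 -0.0299; -0.0303 0.1257]  nu=[-1.0078, -0.0712]  x^+=[-1.7798, 3.2116]  P^+=[0.3572 0.0175; 0.0175 0.5259]
step 2: x^-=[-1.1053, 3.2116]  P^-=[0.4478 0.1289; 0.1289 0.6659]  H_jac=[0.4488 0.0000; 0.0000 0.0699]  S=[0.5002 -0.0060; -0.0060 0.2033]  K=[0.4024 0.0561; 0.1184 0.2326]  nu=[3.6436, -1.3224]  x^+=[0.2868, 3.3356]  P^+=[0.3664 0.1030; 0.1030 0.6482]

K[0,0] = 0.4024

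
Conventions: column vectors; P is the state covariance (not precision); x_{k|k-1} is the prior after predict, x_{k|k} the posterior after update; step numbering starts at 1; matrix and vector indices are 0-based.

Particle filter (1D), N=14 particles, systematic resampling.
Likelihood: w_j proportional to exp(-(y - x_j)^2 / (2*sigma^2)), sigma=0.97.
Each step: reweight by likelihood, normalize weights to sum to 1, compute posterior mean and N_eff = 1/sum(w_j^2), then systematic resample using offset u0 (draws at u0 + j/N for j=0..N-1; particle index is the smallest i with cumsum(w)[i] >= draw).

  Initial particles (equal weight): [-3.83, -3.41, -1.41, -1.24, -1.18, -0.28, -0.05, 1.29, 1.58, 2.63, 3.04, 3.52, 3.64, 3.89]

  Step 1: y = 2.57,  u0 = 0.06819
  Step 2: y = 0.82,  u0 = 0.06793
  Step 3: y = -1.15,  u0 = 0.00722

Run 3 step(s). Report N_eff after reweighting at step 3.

N_eff = 8.6397

step 1: w=[0.0000, 0.0000, 0.0000, 0.0001, 0.0001, 0.0030, 0.0058, 0.0930, 0.1320, 0.2218, 0.1976, 0.1376, 0.1209, 0.0880]  mean=2.7780  Neff=6.4242  idx=[7, 8, 8, 9, 9, 9, 10, 10, 10, 11, 11, 12, 13, 13]
step 2: w=[0.2801, 0.2317, 0.2317, 0.0552, 0.0552, 0.0552, 0.0230, 0.0230, 0.0230, 0.0065, 0.0065, 0.0046, 0.0021, 0.0021]  mean=1.8179  Neff=5.0841  idx=[0, 0, 0, 1, 1, 1, 1, 2, 2, 2, 3, 4, 6, 12]
step 3: w=[0.1618, 0.1618, 0.1618, 0.0729, 0.0729, 0.0729, 0.0729, 0.0729, 0.0729, 0.0729, 0.0019, 0.0019, 0.0003, 0.0000]  mean=1.4438  Neff=8.6397  idx=[0, 0, 0, 1, 1, 2, 2, 3, 4, 5, 6, 7, 8, 9]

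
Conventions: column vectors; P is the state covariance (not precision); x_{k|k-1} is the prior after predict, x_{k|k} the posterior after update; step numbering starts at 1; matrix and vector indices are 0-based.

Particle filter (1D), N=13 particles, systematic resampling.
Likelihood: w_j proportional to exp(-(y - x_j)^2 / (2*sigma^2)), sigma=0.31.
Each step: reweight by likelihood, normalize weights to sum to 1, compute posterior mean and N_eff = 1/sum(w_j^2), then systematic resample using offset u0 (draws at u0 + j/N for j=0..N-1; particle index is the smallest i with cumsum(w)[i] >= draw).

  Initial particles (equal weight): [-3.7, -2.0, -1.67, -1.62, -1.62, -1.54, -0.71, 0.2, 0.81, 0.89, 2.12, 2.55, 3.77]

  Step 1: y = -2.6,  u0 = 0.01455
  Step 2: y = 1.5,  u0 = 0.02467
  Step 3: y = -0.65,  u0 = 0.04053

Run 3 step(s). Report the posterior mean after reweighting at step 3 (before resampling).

step 1: w=[0.0101, 0.8396, 0.0607, 0.0369, 0.0369, 0.0158, 0.0000, 0.0000, 0.0000, 0.0000, 0.0000, 0.0000, 0.0000]  mean=-1.9618  Neff=1.4052  idx=[1, 1, 1, 1, 1, 1, 1, 1, 1, 1, 1, 2, 3]
step 2: w=[0.0000, 0.0000, 0.0000, 0.0000, 0.0000, 0.0000, 0.0000, 0.0000, 0.0000, 0.0000, 0.0000, 0.1630, 0.8370]  mean=-1.6282  Neff=1.3752  idx=[11, 11, 12, 12, 12, 12, 12, 12, 12, 12, 12, 12, 12]
step 3: w=[0.0489, 0.0489, 0.0820, 0.0820, 0.0820, 0.0820, 0.0820, 0.0820, 0.0820, 0.0820, 0.0820, 0.0820, 0.0820]  mean=-1.6249  Neff=12.6932  idx=[0, 2, 3, 4, 5, 5, 6, 7, 8, 9, 10, 11, 12]

post_mean = -1.6249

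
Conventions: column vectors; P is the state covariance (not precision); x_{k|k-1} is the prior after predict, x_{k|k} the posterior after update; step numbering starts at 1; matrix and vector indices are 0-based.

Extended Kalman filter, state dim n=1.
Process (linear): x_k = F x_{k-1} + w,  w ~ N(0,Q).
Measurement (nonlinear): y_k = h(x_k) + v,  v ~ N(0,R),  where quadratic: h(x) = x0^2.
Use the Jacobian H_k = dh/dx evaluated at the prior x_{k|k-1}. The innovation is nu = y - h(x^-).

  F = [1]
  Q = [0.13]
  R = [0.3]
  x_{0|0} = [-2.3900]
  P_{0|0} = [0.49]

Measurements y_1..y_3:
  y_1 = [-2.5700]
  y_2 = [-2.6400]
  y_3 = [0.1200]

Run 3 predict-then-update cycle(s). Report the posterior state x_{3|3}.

step 1: x^-=[-2.3900]  P^-=[0.6200]  H_jac=[-4.7800]  S=[14.4660]  K=[-0.2049]  nu=[-8.2821]  x^+=[-0.6933]  P^+=[0.0129]
step 2: x^-=[-0.6933]  P^-=[0.1429]  H_jac=[-1.3866]  S=[0.5746]  K=[-0.3447]  nu=[-3.1206]  x^+=[0.3824]  P^+=[0.0746]
step 3: x^-=[0.3824]  P^-=[0.2046]  H_jac=[0.7648]  S=[0.4197]  K=[0.3728]  nu=[-0.0262]  x^+=[0.3726]  P^+=[0.1462]

x_post = [0.3726]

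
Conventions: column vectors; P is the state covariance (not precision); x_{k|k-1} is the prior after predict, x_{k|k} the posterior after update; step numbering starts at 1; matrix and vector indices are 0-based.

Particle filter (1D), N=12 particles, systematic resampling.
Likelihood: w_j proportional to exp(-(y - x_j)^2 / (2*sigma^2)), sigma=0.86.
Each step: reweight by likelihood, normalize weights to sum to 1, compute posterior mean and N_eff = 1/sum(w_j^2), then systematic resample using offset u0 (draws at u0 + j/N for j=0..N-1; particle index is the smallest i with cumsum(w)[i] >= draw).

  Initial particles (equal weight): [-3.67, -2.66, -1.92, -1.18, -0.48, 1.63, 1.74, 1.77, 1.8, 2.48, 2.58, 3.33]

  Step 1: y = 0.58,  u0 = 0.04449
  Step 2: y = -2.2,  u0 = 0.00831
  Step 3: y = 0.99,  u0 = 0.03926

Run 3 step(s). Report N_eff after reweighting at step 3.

step 1: w=[0.0000, 0.0003, 0.0061, 0.0515, 0.1955, 0.1983, 0.1682, 0.1604, 0.1528, 0.0364, 0.0280, 0.0025]  mean=1.1784  Neff=6.2614  idx=[3, 4, 4, 5, 5, 6, 6, 7, 7, 8, 8, 9]
step 2: w=[0.6463, 0.1767, 0.1767, 0.0001, 0.0001, 0.0000, 0.0000, 0.0000, 0.0000, 0.0000, 0.0000, 0.0000]  mean=-0.9317  Neff=2.0829  idx=[0, 0, 0, 0, 0, 0, 0, 0, 1, 1, 2, 2]
step 3: w=[0.0329, 0.0329, 0.0329, 0.0329, 0.0329, 0.0329, 0.0329, 0.0329, 0.1842, 0.1842, 0.1842, 0.1842]  mean=-0.6642  Neff=6.9263  idx=[1, 3, 6, 8, 8, 9, 9, 9, 10, 10, 11, 11]

N_eff = 6.9263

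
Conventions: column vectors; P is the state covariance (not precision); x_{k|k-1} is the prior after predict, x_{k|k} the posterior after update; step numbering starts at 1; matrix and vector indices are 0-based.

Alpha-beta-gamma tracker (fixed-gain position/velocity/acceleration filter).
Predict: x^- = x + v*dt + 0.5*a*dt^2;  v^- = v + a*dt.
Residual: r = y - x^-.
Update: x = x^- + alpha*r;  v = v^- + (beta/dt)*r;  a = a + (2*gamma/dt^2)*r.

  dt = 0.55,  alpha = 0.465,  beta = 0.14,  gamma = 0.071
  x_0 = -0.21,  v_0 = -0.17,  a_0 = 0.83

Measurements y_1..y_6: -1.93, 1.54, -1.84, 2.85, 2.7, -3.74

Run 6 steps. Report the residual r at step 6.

step 1: x_pred=-0.1780  r=-1.7520  x^+=-0.9927  v^+=-0.1595  a^+=0.0076
step 2: x_pred=-1.0792  r=2.6192  x^+=0.1387  v^+=0.5114  a^+=1.2371
step 3: x_pred=0.6071  r=-2.4471  x^+=-0.5308  v^+=0.5689  a^+=0.0884
step 4: x_pred=-0.2046  r=3.0546  x^+=1.2158  v^+=1.3950  a^+=1.5222
step 5: x_pred=2.2133  r=0.4867  x^+=2.4396  v^+=2.3561  a^+=1.7507
step 6: x_pred=4.0003  r=-7.7403  x^+=0.4011  v^+=1.3488  a^+=-1.8828

resid = -7.7403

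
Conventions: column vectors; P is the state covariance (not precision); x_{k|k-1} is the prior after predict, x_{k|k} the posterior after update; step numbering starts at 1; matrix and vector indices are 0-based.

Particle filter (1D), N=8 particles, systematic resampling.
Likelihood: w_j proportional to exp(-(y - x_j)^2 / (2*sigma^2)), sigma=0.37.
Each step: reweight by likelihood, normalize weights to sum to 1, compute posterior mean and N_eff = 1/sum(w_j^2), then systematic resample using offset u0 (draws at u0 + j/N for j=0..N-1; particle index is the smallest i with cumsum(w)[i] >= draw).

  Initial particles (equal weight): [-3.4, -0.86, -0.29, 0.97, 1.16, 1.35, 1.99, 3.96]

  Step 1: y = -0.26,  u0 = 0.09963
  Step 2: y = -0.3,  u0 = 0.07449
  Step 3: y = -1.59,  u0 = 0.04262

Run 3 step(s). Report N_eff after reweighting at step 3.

N_eff = 8.0000

step 1: w=[0.0000, 0.2114, 0.7849, 0.0031, 0.0005, 0.0001, 0.0000, 0.0000]  mean=-0.4057  Neff=1.5135  idx=[1, 2, 2, 2, 2, 2, 2, 2]
step 2: w=[0.0435, 0.1366, 0.1366, 0.1366, 0.1366, 0.1366, 0.1366, 0.1366]  mean=-0.3148  Neff=7.5418  idx=[1, 2, 3, 3, 4, 5, 6, 7]
step 3: w=[0.1250, 0.1250, 0.1250, 0.1250, 0.1250, 0.1250, 0.1250, 0.1250]  mean=-0.2900  Neff=8.0000  idx=[0, 1, 2, 3, 4, 5, 6, 7]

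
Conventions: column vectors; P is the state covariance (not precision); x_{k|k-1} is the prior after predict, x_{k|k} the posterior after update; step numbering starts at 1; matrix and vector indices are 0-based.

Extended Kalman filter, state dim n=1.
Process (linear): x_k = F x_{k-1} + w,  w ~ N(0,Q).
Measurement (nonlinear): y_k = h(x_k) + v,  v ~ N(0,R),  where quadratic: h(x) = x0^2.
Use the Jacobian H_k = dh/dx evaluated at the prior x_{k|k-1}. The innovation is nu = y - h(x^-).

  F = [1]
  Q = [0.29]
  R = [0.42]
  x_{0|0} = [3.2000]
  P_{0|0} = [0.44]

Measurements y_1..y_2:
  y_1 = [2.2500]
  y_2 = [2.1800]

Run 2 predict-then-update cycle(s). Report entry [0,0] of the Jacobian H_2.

step 1: x^-=[3.2000]  P^-=[0.7300]  H_jac=[6.4000]  S=[30.3208]  K=[0.1541]  nu=[-7.9900]  x^+=[1.9689]  P^+=[0.0101]
step 2: x^-=[1.9689]  P^-=[0.3001]  H_jac=[3.9377]  S=[5.0734]  K=[0.2329]  nu=[-1.6964]  x^+=[1.5737]  P^+=[0.0248]

H_jac[0,0] = 3.9377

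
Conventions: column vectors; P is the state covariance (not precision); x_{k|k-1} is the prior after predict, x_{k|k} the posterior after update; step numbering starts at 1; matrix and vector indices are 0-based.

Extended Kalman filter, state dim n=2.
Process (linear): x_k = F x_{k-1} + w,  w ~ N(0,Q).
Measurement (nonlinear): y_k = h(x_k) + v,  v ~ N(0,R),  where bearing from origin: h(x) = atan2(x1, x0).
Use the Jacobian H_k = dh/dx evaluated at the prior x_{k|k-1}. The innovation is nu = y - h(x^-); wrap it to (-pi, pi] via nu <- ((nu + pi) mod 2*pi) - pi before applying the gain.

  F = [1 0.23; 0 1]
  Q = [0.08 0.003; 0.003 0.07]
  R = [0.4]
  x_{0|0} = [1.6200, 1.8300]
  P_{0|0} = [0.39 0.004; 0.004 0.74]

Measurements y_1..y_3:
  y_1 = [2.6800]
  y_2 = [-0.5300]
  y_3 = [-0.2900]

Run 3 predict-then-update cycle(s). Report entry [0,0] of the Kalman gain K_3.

K[0,0] = -0.0833

step 1: x^-=[2.0409, 1.8300]  P^-=[0.5110 0.1772; 0.1772 0.8100]  H_jac=[-0.2435 0.2716]  S=[0.4666]  K=[-0.1636; 0.3790]  nu=[1.9490]  x^+=[1.7221, 2.5687]  P^+=[0.4985 0.2061; 0.2061 0.7430]
step 2: x^-=[2.3129, 2.5687]  P^-=[0.7126 0.3800; 0.3800 0.8130]  H_jac=[-0.2150 0.1936]  S=[0.4318]  K=[-0.1845; 0.1753]  nu=[-1.3677]  x^+=[2.5652, 2.3289]  P^+=[0.6979 0.3940; 0.3940 0.7997]
step 3: x^-=[3.1009, 2.3289]  P^-=[1.0015 0.5809; 0.5809 0.8697]  H_jac=[-0.1549 0.2062]  S=[0.4239]  K=[-0.0833; 0.2108]  nu=[-0.9342]  x^+=[3.1787, 2.1320]  P^+=[0.9985 0.5883; 0.5883 0.8509]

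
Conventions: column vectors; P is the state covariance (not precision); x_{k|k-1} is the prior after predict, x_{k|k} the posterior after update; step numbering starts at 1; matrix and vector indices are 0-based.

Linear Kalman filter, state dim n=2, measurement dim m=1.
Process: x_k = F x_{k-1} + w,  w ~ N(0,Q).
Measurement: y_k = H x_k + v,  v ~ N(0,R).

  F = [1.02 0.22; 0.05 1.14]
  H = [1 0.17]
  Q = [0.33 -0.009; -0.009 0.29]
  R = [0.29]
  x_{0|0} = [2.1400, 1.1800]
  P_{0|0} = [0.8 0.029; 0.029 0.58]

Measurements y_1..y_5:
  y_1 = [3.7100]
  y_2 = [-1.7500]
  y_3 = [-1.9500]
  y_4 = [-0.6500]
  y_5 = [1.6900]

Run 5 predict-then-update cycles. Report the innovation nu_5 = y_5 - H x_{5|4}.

step 1: x^-=[2.4424, 1.4522]  P^-=[1.2034 0.2113; 0.2113 1.0491]  S=[1.5956]  K=[0.7767; 0.2442]  nu=[1.0207]  x^+=[3.2352, 1.7015]  P^+=[0.2408 -0.0913; -0.0913 0.9539]
step 2: x^-=[3.6743, 2.1014]  P^-=[0.5857 0.1353; 0.1353 1.5199]  S=[0.9656]  K=[0.6304; 0.4077]  nu=[-5.7815]  x^+=[0.0298, -0.2557]  P^+=[0.2020 -0.1129; -0.1129 1.3594]
step 3: x^-=[-0.0258, -0.2900]  P^-=[0.5553 0.2098; 0.2098 2.0443]  S=[0.9757]  K=[0.6057; 0.5712]  nu=[-1.8749]  x^+=[-1.1614, -1.3609]  P^+=[0.1974 -0.1278; -0.1278 1.7260]
step 4: x^-=[-1.4840, -1.6095]  P^-=[0.5615 0.2840; 0.2840 2.5190]  S=[1.0209]  K=[0.5973; 0.6976]  nu=[1.1076]  x^+=[-0.8224, -0.8368]  P^+=[0.1973 -0.1415; -0.1415 2.0222]
step 5: x^-=[-1.0229, -0.9950]  P^-=[0.5696 0.3422; 0.3422 2.9024]  S=[1.0599]  K=[0.5923; 0.7884]  nu=[2.8821]  x^+=[0.6843, 1.2772]  P^+=[0.1978 -0.1528; -0.1528 2.2436]

innov = [2.8821]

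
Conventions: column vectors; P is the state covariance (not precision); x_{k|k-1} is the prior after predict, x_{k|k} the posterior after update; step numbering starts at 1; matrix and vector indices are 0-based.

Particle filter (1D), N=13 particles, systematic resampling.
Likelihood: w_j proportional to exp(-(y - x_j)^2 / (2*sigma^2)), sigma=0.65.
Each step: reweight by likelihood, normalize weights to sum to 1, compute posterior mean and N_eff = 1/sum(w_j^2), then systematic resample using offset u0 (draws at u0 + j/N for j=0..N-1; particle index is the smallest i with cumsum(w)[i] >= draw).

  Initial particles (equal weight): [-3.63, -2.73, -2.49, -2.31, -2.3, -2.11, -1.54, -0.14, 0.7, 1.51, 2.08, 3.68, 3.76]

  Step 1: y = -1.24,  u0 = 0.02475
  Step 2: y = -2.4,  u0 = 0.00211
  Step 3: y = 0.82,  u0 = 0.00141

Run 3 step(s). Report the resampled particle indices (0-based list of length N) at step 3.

resampled_idx = [2, 10, 10, 10, 10, 11, 11, 11, 11, 12, 12, 12, 12]

step 1: w=[0.0005, 0.0313, 0.0681, 0.1116, 0.1145, 0.1767, 0.3890, 0.1033, 0.0050, 0.0001, 0.0000, 0.0000, 0.0000]  mean=-1.7605  Neff=4.4567  idx=[1, 3, 3, 4, 5, 5, 5, 6, 6, 6, 6, 6, 7]
step 2: w=[0.1016, 0.1145, 0.1145, 0.1142, 0.1047, 0.1047, 0.1047, 0.0482, 0.0482, 0.0482, 0.0482, 0.0482, 0.0003]  mean=-2.1027  Neff=10.6311  idx=[0, 0, 1, 2, 2, 3, 4, 4, 5, 6, 7, 8, 10]
step 3: w=[0.0001, 0.0001, 0.0021, 0.0021, 0.0021, 0.0023, 0.0090, 0.0090, 0.0090, 0.0090, 0.3184, 0.3184, 0.3184]  mean=-1.5673  Neff=3.2843  idx=[2, 10, 10, 10, 10, 11, 11, 11, 11, 12, 12, 12, 12]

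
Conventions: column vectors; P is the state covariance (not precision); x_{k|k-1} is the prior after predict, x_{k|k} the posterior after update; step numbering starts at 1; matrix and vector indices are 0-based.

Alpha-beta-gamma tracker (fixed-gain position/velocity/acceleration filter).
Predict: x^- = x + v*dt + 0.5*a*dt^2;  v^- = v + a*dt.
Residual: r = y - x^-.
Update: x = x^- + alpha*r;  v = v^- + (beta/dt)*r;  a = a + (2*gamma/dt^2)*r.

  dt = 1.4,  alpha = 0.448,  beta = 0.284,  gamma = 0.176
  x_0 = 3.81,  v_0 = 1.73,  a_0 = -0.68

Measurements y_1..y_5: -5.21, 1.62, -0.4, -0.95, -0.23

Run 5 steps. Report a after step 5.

step 1: x_pred=5.5656  r=-10.7756  x^+=0.7381  v^+=-1.4079  a^+=-2.6152
step 2: x_pred=-3.7958  r=5.4158  x^+=-1.3695  v^+=-3.9706  a^+=-1.6426
step 3: x_pred=-8.5380  r=8.1380  x^+=-4.8922  v^+=-4.6193  a^+=-0.1810
step 4: x_pred=-11.5366  r=10.5866  x^+=-6.7938  v^+=-2.7252  a^+=1.7202
step 5: x_pred=-8.9232  r=8.6932  x^+=-5.0287  v^+=1.4466  a^+=3.2815

a_post = 3.2815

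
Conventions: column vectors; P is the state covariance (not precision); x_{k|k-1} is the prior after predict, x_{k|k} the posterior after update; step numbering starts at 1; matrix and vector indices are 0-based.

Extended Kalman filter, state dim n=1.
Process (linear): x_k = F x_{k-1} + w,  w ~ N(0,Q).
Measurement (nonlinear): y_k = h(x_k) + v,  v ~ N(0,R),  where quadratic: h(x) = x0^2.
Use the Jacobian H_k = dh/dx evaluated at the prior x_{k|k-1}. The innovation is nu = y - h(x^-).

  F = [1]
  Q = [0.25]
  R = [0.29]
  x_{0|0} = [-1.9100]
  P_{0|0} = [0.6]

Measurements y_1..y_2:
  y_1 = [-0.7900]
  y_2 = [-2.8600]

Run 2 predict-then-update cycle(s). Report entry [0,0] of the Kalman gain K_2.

K[0,0] = -0.4456

step 1: x^-=[-1.9100]  P^-=[0.8500]  H_jac=[-3.8200]  S=[12.6935]  K=[-0.2558]  nu=[-4.4381]  x^+=[-0.7747]  P^+=[0.0194]
step 2: x^-=[-0.7747]  P^-=[0.2694]  H_jac=[-1.5495]  S=[0.9368]  K=[-0.4456]  nu=[-3.4602]  x^+=[0.7671]  P^+=[0.0834]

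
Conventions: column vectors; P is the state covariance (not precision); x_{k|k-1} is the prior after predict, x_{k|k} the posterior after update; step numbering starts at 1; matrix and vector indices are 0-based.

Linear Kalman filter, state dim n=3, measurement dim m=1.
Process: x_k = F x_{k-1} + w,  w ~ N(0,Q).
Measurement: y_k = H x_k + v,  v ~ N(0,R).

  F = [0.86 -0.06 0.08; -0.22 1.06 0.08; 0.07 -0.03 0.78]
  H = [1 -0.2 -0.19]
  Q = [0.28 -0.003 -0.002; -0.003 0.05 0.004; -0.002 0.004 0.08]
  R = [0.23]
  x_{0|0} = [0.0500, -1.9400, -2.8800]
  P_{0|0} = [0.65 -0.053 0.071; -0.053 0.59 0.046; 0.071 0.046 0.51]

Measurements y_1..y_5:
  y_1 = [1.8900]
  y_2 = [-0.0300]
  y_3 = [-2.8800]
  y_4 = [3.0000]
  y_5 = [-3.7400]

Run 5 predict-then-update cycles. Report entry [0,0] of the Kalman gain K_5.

step 1: x^-=[-0.0710, -2.2978, -2.1847]  P^-=[0.7809 -0.2019 0.1174; -0.2019 0.7777 0.0289; 0.1174 0.0289 0.3998]  S=[1.0948]  K=[0.7298; -0.3315; 0.0325]  nu=[1.0863]  x^+=[0.7218, -2.6579, -2.1494]  P^+=[0.1978 0.0630 0.0914; 0.0630 0.6573 0.0407; 0.0914 0.0407 0.3987]
step 2: x^-=[0.6083, -3.1482, -1.5462]  P^-=[0.4369 -0.0135 0.0939; -0.0135 0.7750 0.0284; 0.0939 0.0284 0.3319]  S=[0.6818]  K=[0.6186; -0.2551; 0.0369]  nu=[-1.5617]  x^+=[-0.3578, -2.7498, -1.6038]  P^+=[0.1760 0.0941 0.0783; 0.0941 0.7307 0.0348; 0.0783 0.0348 0.3310]
step 3: x^-=[-0.2711, -2.9643, -1.1935]  P^-=[0.4156 0.0131 0.0790; 0.0131 0.8409 0.0220; 0.0790 0.0220 0.2894]  S=[0.6561]  K=[0.6066; -0.2427; 0.0299]  nu=[-3.4286]  x^+=[-2.3508, -2.1324, -1.2960]  P^+=[0.1742 0.1097 0.0671; 0.1097 0.8023 0.0268; 0.0671 0.0268 0.2888]
step 4: x^-=[-1.9975, -1.8468, -1.1115]  P^-=[0.4112 0.0219 0.0687; 0.0219 0.9127 0.0136; 0.0687 0.0136 0.2629]  S=[0.6534]  K=[0.6027; -0.2498; 0.0246]  nu=[4.4169]  x^+=[0.6646, -2.9501, -1.0029]  P^+=[0.1739 0.1203 0.0591; 0.1203 0.8719 0.0176; 0.0591 0.0176 0.2625]
step 5: x^-=[0.6683, -3.3536, -0.6473]  P^-=[0.4090 0.0260 0.0619; 0.0260 0.9846 0.0044; 0.0619 0.0044 0.2465]  S=[0.6537]  K=[0.5997; -0.2628; 0.0217]  nu=[-5.2020]  x^+=[-2.4514, -1.9866, -0.7601]  P^+=[0.1739 0.1290 0.0534; 0.1290 0.9395 0.0082; 0.0534 0.0082 0.2462]

K[0,0] = 0.5997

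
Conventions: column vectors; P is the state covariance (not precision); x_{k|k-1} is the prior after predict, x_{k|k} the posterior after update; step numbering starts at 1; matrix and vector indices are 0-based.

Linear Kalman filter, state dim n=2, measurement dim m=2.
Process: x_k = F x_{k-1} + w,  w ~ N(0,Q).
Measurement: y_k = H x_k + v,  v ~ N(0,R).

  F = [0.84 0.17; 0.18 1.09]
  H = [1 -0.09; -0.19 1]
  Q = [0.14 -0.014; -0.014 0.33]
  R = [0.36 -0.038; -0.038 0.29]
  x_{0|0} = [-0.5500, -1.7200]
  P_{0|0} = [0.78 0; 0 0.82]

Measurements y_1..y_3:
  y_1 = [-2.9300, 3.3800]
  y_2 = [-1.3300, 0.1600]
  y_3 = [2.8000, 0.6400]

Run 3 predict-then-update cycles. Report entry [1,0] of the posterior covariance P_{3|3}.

step 1: x^-=[-0.7544, -1.9738]  P^-=[0.7141 0.2559; 0.2559 1.3295]  S=[1.0388 -0.0331; -0.0331 1.5481]  K=[0.6682 0.0919; 0.1576 0.8308]  nu=[-2.3532, 5.2105]  x^+=[-1.8478, 1.9841]  P^+=[0.2413 0.0471; 0.0471 0.2439]
step 2: x^-=[-1.2148, 1.8301]  P^-=[0.3308 0.1123; 0.1123 0.6461]  S=[0.6758 -0.0448; -0.0448 0.9054]  K=[0.4797 0.0783; 0.1262 0.6963]  nu=[0.0495, -1.9009]  x^+=[-1.3400, 0.5127]  P^+=[0.1731 0.0374; 0.0374 0.2042]
step 3: x^-=[-1.0384, 0.3177]  P^-=[0.2787 0.0854; 0.0854 0.5929]  S=[0.6281 -0.0575; -0.0575 0.8605]  K=[0.4376 0.0669; 0.1130 0.6777]  nu=[3.8670, 0.1250]  x^+=[0.6621, 0.8393]  P^+=[0.1579 0.0328; 0.0328 0.1985]

P_post[1,0] = 0.0328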